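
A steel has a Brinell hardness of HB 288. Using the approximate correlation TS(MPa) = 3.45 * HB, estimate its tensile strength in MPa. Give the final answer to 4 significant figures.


TS (MPa) = 3.45 * HB
TS = 3.45 * 288
TS = 993.6 MPa


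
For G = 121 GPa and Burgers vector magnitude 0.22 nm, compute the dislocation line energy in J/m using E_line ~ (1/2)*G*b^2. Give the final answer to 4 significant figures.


E = G*b^2/2
b = 0.22 nm = 2.2e-10 m
G = 121 GPa = 1.21e+11 Pa
E = 0.5 * 1.21e+11 * (2.2e-10)^2
E = 2.928e-09 J/m


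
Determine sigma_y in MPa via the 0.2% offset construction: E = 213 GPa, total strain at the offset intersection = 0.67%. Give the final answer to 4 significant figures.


Offset strain = 0.002
Elastic strain at yield = total_strain - offset = 6.7e-03 - 0.002 = 4.7e-03
sigma_y = E * elastic_strain = 213000 * 4.7e-03
sigma_y = 1001 MPa


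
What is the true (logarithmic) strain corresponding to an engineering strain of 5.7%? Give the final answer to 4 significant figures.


epsilon_true = ln(1 + epsilon_eng)
epsilon_true = ln(1 + 0.057)
epsilon_true = 0.05543


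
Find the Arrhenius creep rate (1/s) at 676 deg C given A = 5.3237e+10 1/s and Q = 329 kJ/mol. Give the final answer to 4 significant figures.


rate = A * exp(-Q / (R*T))
T = 676 + 273.15 = 949.15 K
rate = 5.3237e+10 * exp(-329e3 / (8.314 * 949.15))
rate = 4.166e-08 1/s


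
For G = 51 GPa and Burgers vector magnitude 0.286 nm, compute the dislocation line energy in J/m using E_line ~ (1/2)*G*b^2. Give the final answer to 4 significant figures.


E = G*b^2/2
b = 0.286 nm = 2.86e-10 m
G = 51 GPa = 5.1e+10 Pa
E = 0.5 * 5.1e+10 * (2.86e-10)^2
E = 2.086e-09 J/m


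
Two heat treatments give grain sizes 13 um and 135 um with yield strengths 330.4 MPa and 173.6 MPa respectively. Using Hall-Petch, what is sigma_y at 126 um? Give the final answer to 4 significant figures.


sigma_y = sigma0 + k / sqrt(d)
1/sqrt(d1) = 1/sqrt(1.3e-05) = 277.35;  1/sqrt(d2) = 86.0663
k = (sigma1 - sigma2) / (1/sqrt(d1) - 1/sqrt(d2)) = (330.4 - 173.6) / (277.35 - 86.0663) = 0.819724 MPa*m^0.5
sigma0 = sigma1 - k/sqrt(d1) = 330.4 - 0.819724*277.35 = 103.049 MPa
sigma_y(d3) = 103.049 + 0.819724 / sqrt(1.26e-04) = 176.1 MPa


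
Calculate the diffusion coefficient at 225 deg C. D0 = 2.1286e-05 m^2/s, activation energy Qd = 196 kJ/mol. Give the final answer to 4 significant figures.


D = D0 * exp(-Qd / (R*T))
T = 498.15 K
D = 2.1286e-05 * exp(-196e3 / (8.314 * 498.15))
D = 5.961e-26 m^2/s


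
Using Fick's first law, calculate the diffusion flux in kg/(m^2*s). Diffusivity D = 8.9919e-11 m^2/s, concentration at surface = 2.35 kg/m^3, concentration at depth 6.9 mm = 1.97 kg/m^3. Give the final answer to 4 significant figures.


J = -D * (dC/dx) = D * (C1 - C2) / dx
J = 8.9919e-11 * (2.35 - 1.97) / 6.9e-03
J = 4.952e-09 kg/(m^2*s)


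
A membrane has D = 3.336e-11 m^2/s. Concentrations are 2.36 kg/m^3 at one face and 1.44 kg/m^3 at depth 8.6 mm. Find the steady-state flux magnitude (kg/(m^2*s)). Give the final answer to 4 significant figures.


J = -D * (dC/dx) = D * (C1 - C2) / dx
J = 3.336e-11 * (2.36 - 1.44) / 8.6e-03
J = 3.569e-09 kg/(m^2*s)


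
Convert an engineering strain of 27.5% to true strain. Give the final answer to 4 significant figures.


epsilon_true = ln(1 + epsilon_eng)
epsilon_true = ln(1 + 0.275)
epsilon_true = 0.2429


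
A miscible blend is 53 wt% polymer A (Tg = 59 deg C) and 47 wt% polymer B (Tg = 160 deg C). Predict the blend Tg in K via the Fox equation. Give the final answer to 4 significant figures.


1/Tg = w1/Tg1 + w2/Tg2 (in Kelvin)
Tg1 = 332.15 K, Tg2 = 433.15 K
1/Tg = 0.53/332.15 + 0.47/433.15
Tg = 373 K


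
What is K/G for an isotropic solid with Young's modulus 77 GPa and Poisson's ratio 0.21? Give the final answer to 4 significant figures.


G = E / (2*(1+nu))
G = 77 / (2*(1+0.21)) = 31.8182 GPa
K = E / (3*(1-2*nu))
K = 77 / (3*(1-2*0.21)) = 44.2529 GPa
K/G = 44.2529 / 31.8182 = 1.391


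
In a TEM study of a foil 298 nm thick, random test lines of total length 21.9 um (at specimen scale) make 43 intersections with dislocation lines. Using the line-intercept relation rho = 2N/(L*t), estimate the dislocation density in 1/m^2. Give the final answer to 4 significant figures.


rho = 2N / (L * t)
L = 21.9 um = 2.19e-05 m, t = 298 nm = 2.98e-07 m
rho = 2 * 43 / (2.19e-05 * 2.98e-07)
rho = 1.318e+13 1/m^2


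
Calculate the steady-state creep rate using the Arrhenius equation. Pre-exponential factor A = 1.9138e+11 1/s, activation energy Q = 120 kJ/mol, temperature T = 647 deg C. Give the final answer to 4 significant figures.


rate = A * exp(-Q / (R*T))
T = 647 + 273.15 = 920.15 K
rate = 1.9138e+11 * exp(-120e3 / (8.314 * 920.15))
rate = 29480 1/s


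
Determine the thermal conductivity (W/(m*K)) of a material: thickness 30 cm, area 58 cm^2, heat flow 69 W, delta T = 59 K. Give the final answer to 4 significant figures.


k = Q*L / (A*dT)
L = 0.3 m, A = 5.8e-03 m^2
k = 69 * 0.3 / (5.8e-03 * 59)
k = 60.49 W/(m*K)


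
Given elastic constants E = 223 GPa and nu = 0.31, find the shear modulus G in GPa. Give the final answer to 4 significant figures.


G = E / (2*(1+nu))
G = 223 / (2*(1+0.31))
G = 85.11 GPa


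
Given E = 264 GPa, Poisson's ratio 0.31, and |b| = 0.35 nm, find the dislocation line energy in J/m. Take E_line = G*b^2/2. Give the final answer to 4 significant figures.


Step 1: G = E / (2*(1+nu))
G = 264 / (2*(1+0.31)) = 100.763 GPa = 1.00763e+11 Pa
Step 2: E_line = G*b^2/2
b = 0.35 nm = 3.5e-10 m
E_line = 0.5 * 1.00763e+11 * (3.5e-10)^2 = 6.172e-09 J/m


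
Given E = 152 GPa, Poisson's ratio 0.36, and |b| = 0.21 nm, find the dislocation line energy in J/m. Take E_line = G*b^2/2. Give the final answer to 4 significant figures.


Step 1: G = E / (2*(1+nu))
G = 152 / (2*(1+0.36)) = 55.8824 GPa = 5.58824e+10 Pa
Step 2: E_line = G*b^2/2
b = 0.21 nm = 2.1e-10 m
E_line = 0.5 * 5.58824e+10 * (2.1e-10)^2 = 1.232e-09 J/m


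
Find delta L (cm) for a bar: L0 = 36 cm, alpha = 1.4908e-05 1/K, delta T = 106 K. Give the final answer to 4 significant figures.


dL = L0 * alpha * dT
dL = 36 * 1.4908e-05 * 106
dL = 0.05689 cm


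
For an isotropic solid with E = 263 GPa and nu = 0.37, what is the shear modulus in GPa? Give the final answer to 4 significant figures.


G = E / (2*(1+nu))
G = 263 / (2*(1+0.37))
G = 95.99 GPa


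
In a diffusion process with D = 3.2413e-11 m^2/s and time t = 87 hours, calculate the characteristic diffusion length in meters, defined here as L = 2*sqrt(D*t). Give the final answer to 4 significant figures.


t = 87 hr = 313200 s
Diffusion length = 2*sqrt(D*t)
= 2*sqrt(3.2413e-11 * 313200)
= 6.372e-03 m


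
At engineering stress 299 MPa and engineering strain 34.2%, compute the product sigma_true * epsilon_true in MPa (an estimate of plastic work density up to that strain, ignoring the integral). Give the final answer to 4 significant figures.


sigma_true = sigma_eng * (1 + epsilon_eng)
sigma_true = 299 * (1 + 0.342) = 401.258 MPa
epsilon_true = ln(1 + epsilon_eng)
epsilon_true = ln(1 + 0.342) = 0.294161
sigma_true * epsilon_true = 401.258 * 0.294161 = 118 MPa


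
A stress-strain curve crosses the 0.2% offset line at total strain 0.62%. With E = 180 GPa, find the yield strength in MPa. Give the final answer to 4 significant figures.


Offset strain = 0.002
Elastic strain at yield = total_strain - offset = 6.2e-03 - 0.002 = 4.2e-03
sigma_y = E * elastic_strain = 180000 * 4.2e-03
sigma_y = 756 MPa


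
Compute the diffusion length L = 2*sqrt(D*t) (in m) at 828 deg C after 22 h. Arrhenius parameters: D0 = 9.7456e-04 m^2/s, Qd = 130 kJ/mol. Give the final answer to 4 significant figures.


Step 1: D = D0 * exp(-Qd/(R*T))
T = 1101.15 K
D = 9.7456e-04 * exp(-130e3 / (8.314 * 1101.15)) = 6.63511e-10 m^2/s
Step 2: L = 2*sqrt(D*t)
t = 22 h = 79200 s
L = 2*sqrt(6.63511e-10 * 79200) = 0.0145 m


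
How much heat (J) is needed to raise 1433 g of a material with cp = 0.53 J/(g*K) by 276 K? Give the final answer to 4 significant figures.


Q = m * cp * dT
Q = 1433 * 0.53 * 276
Q = 209600 J


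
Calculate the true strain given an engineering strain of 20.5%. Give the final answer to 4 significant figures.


epsilon_true = ln(1 + epsilon_eng)
epsilon_true = ln(1 + 0.205)
epsilon_true = 0.1865


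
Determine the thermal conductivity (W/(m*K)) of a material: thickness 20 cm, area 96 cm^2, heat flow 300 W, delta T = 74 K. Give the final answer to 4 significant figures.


k = Q*L / (A*dT)
L = 0.2 m, A = 9.6e-03 m^2
k = 300 * 0.2 / (9.6e-03 * 74)
k = 84.46 W/(m*K)


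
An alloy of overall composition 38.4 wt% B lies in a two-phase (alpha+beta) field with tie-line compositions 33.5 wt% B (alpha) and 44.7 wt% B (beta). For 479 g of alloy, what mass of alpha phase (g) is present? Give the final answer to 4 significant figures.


f_alpha = (C_beta - C0) / (C_beta - C_alpha)
f_alpha = (44.7 - 38.4) / (44.7 - 33.5) = 0.5625
m_alpha = f_alpha * m_total = 0.5625 * 479 = 269.4 g


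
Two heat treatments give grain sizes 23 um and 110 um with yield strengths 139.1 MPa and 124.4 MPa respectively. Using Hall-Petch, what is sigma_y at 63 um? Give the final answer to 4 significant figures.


sigma_y = sigma0 + k / sqrt(d)
1/sqrt(d1) = 1/sqrt(2.3e-05) = 208.514;  1/sqrt(d2) = 95.3463
k = (sigma1 - sigma2) / (1/sqrt(d1) - 1/sqrt(d2)) = (139.1 - 124.4) / (208.514 - 95.3463) = 0.129895 MPa*m^0.5
sigma0 = sigma1 - k/sqrt(d1) = 139.1 - 0.129895*208.514 = 112.015 MPa
sigma_y(d3) = 112.015 + 0.129895 / sqrt(6.3e-05) = 128.4 MPa


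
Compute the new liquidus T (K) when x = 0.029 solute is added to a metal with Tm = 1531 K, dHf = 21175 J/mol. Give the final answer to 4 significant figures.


dT = R*Tm^2*x / dHf
dT = 8.314 * 1531^2 * 0.029 / 21175
dT = 26.6892 K
T_new = 1531 - 26.6892 = 1504 K


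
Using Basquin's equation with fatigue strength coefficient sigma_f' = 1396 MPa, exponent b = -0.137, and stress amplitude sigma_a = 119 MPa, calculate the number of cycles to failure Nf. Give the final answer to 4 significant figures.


sigma_a = sigma_f' * (2*Nf)^b
2*Nf = (sigma_a / sigma_f')^(1/b)
2*Nf = (119 / 1396)^(1/-0.137)
2*Nf = 6.38837e+07
Nf = 3.194e+07 cycles


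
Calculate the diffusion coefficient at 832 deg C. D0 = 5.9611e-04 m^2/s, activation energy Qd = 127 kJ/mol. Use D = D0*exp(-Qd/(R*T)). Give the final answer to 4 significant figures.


D = D0 * exp(-Qd / (R*T))
T = 1105.15 K
D = 5.9611e-04 * exp(-127e3 / (8.314 * 1105.15))
D = 5.922e-10 m^2/s


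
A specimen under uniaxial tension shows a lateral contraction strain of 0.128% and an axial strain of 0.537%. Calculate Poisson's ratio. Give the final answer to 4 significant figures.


nu = -epsilon_lat / epsilon_axial
Lateral strain is contraction (negative), so using magnitudes:
nu = 0.128 / 0.537
nu = 0.2384


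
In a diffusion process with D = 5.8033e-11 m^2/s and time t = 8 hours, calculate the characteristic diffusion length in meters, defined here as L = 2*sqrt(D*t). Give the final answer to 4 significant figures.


t = 8 hr = 28800 s
Diffusion length = 2*sqrt(D*t)
= 2*sqrt(5.8033e-11 * 28800)
= 2.586e-03 m


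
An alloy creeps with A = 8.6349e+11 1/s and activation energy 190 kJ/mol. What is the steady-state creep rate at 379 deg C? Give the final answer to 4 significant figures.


rate = A * exp(-Q / (R*T))
T = 379 + 273.15 = 652.15 K
rate = 8.6349e+11 * exp(-190e3 / (8.314 * 652.15))
rate = 5.217e-04 1/s


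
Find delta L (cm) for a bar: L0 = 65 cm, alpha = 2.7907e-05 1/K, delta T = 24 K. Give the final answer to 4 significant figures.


dL = L0 * alpha * dT
dL = 65 * 2.7907e-05 * 24
dL = 0.04353 cm


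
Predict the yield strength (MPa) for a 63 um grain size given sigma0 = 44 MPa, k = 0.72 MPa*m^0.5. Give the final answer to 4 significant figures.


sigma_y = sigma0 + k / sqrt(d)
d = 63 um = 6.3e-05 m
sigma_y = 44 + 0.72 / sqrt(6.3e-05)
sigma_y = 134.7 MPa


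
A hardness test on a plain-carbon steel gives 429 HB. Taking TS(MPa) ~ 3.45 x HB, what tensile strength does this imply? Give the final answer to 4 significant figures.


TS (MPa) = 3.45 * HB
TS = 3.45 * 429
TS = 1480 MPa


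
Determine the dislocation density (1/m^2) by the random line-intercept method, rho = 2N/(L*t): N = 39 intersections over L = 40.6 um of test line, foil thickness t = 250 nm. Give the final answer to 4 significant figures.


rho = 2N / (L * t)
L = 40.6 um = 4.06e-05 m, t = 250 nm = 2.5e-07 m
rho = 2 * 39 / (4.06e-05 * 2.5e-07)
rho = 7.685e+12 1/m^2


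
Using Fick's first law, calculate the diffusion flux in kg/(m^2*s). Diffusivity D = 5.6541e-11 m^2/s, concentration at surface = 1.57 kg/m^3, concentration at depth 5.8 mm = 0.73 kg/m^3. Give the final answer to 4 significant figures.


J = -D * (dC/dx) = D * (C1 - C2) / dx
J = 5.6541e-11 * (1.57 - 0.73) / 5.8e-03
J = 8.189e-09 kg/(m^2*s)


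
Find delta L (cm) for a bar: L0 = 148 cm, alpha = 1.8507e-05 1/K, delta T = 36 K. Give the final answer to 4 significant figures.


dL = L0 * alpha * dT
dL = 148 * 1.8507e-05 * 36
dL = 0.09861 cm


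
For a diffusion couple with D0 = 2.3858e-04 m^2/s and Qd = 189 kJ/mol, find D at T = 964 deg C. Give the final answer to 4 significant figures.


D = D0 * exp(-Qd / (R*T))
T = 1237.15 K
D = 2.3858e-04 * exp(-189e3 / (8.314 * 1237.15))
D = 2.497e-12 m^2/s


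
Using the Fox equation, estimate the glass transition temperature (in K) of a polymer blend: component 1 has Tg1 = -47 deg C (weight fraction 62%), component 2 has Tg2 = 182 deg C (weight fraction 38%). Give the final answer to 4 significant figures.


1/Tg = w1/Tg1 + w2/Tg2 (in Kelvin)
Tg1 = 226.15 K, Tg2 = 455.15 K
1/Tg = 0.62/226.15 + 0.38/455.15
Tg = 279.6 K


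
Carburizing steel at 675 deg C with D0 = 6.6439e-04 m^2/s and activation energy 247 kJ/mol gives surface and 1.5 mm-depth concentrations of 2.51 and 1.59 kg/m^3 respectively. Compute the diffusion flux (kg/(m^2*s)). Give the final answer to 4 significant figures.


Step 1: D = D0 * exp(-Qd/(R*T))
T = 675 + 273.15 = 948.15 K
D = 6.6439e-04 * exp(-247e3 / (8.314 * 948.15)) = 1.63842e-17 m^2/s
Step 2: J = D * (C1 - C2) / dx
J = 1.63842e-17 * (2.51 - 1.59) / 1.5e-03
J = 1.005e-14 kg/(m^2*s)


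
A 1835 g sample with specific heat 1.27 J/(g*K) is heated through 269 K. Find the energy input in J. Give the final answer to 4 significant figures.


Q = m * cp * dT
Q = 1835 * 1.27 * 269
Q = 626900 J


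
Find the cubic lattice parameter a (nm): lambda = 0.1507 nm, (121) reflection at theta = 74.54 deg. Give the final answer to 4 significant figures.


d = lambda / (2*sin(theta))
d = 0.1507 / (2*sin(74.54 deg))
d = 0.0781788 nm
a = d * sqrt(h^2+k^2+l^2) = 0.0781788 * sqrt(6)
a = 0.1915 nm


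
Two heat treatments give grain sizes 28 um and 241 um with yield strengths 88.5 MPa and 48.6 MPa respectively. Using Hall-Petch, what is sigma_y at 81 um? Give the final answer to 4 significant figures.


sigma_y = sigma0 + k / sqrt(d)
1/sqrt(d1) = 1/sqrt(2.8e-05) = 188.982;  1/sqrt(d2) = 64.4157
k = (sigma1 - sigma2) / (1/sqrt(d1) - 1/sqrt(d2)) = (88.5 - 48.6) / (188.982 - 64.4157) = 0.320311 MPa*m^0.5
sigma0 = sigma1 - k/sqrt(d1) = 88.5 - 0.320311*188.982 = 27.967 MPa
sigma_y(d3) = 27.967 + 0.320311 / sqrt(8.1e-05) = 63.56 MPa


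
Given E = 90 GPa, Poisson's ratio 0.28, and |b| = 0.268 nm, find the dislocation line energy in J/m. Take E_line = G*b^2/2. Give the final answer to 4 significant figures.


Step 1: G = E / (2*(1+nu))
G = 90 / (2*(1+0.28)) = 35.1563 GPa = 3.51563e+10 Pa
Step 2: E_line = G*b^2/2
b = 0.268 nm = 2.68e-10 m
E_line = 0.5 * 3.51563e+10 * (2.68e-10)^2 = 1.263e-09 J/m


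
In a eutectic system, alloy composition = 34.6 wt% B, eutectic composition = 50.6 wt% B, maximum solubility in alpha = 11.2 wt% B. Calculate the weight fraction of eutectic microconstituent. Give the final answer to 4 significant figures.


f_primary = (C_e - C0) / (C_e - C_alpha_max)
f_primary = (50.6 - 34.6) / (50.6 - 11.2)
f_primary = 0.406091
f_eutectic = 1 - 0.406091 = 0.5939


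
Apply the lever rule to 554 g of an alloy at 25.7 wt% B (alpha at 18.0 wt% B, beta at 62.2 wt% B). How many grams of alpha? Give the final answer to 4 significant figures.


f_alpha = (C_beta - C0) / (C_beta - C_alpha)
f_alpha = (62.2 - 25.7) / (62.2 - 18.0) = 0.825792
m_alpha = f_alpha * m_total = 0.825792 * 554 = 457.5 g


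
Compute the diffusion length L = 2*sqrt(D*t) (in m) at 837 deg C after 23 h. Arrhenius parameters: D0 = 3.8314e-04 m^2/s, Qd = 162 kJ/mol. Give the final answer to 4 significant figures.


Step 1: D = D0 * exp(-Qd/(R*T))
T = 1110.15 K
D = 3.8314e-04 * exp(-162e3 / (8.314 * 1110.15)) = 9.13436e-12 m^2/s
Step 2: L = 2*sqrt(D*t)
t = 23 h = 82800 s
L = 2*sqrt(9.13436e-12 * 82800) = 1.739e-03 m


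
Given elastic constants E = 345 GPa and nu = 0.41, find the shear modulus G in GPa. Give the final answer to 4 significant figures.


G = E / (2*(1+nu))
G = 345 / (2*(1+0.41))
G = 122.3 GPa


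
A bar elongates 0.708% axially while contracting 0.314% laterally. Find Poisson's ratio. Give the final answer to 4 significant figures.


nu = -epsilon_lat / epsilon_axial
Lateral strain is contraction (negative), so using magnitudes:
nu = 0.314 / 0.708
nu = 0.4435


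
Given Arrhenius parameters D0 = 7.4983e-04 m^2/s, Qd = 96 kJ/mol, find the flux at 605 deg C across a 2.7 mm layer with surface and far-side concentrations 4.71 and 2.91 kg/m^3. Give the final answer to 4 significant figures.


Step 1: D = D0 * exp(-Qd/(R*T))
T = 605 + 273.15 = 878.15 K
D = 7.4983e-04 * exp(-96e3 / (8.314 * 878.15)) = 1.46025e-09 m^2/s
Step 2: J = D * (C1 - C2) / dx
J = 1.46025e-09 * (4.71 - 2.91) / 2.7e-03
J = 9.735e-07 kg/(m^2*s)


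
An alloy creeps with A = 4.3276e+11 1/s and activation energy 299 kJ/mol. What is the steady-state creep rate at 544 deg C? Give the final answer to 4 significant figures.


rate = A * exp(-Q / (R*T))
T = 544 + 273.15 = 817.15 K
rate = 4.3276e+11 * exp(-299e3 / (8.314 * 817.15))
rate = 3.331e-08 1/s


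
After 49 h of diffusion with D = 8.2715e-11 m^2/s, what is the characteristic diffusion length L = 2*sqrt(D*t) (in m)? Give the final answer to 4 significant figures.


t = 49 hr = 176400 s
Diffusion length = 2*sqrt(D*t)
= 2*sqrt(8.2715e-11 * 176400)
= 7.64e-03 m


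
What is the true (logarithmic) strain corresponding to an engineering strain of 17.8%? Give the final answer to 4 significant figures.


epsilon_true = ln(1 + epsilon_eng)
epsilon_true = ln(1 + 0.178)
epsilon_true = 0.1638


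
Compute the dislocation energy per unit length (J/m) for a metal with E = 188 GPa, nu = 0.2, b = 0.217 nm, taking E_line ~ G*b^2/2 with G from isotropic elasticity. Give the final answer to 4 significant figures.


Step 1: G = E / (2*(1+nu))
G = 188 / (2*(1+0.2)) = 78.3333 GPa = 7.83333e+10 Pa
Step 2: E_line = G*b^2/2
b = 0.217 nm = 2.17e-10 m
E_line = 0.5 * 7.83333e+10 * (2.17e-10)^2 = 1.844e-09 J/m


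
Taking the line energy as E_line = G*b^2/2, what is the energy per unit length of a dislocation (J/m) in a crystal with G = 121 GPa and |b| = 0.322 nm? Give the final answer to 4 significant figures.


E = G*b^2/2
b = 0.322 nm = 3.22e-10 m
G = 121 GPa = 1.21e+11 Pa
E = 0.5 * 1.21e+11 * (3.22e-10)^2
E = 6.273e-09 J/m


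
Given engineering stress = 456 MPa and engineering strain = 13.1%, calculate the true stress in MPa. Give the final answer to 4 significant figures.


sigma_true = sigma_eng * (1 + epsilon_eng)
sigma_true = 456 * (1 + 0.131)
sigma_true = 515.7 MPa


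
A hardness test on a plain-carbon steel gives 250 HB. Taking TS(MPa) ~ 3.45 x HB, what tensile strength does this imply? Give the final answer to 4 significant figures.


TS (MPa) = 3.45 * HB
TS = 3.45 * 250
TS = 862.5 MPa


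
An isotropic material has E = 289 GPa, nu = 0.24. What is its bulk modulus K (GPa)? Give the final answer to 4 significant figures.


K = E / (3*(1-2*nu))
K = 289 / (3*(1-2*0.24))
K = 185.3 GPa


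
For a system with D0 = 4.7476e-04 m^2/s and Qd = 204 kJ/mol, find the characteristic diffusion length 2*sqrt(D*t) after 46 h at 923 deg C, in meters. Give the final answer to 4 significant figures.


Step 1: D = D0 * exp(-Qd/(R*T))
T = 1196.15 K
D = 4.7476e-04 * exp(-204e3 / (8.314 * 1196.15)) = 5.85709e-13 m^2/s
Step 2: L = 2*sqrt(D*t)
t = 46 h = 165600 s
L = 2*sqrt(5.85709e-13 * 165600) = 6.229e-04 m


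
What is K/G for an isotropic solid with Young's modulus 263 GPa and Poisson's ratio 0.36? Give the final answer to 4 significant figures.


G = E / (2*(1+nu))
G = 263 / (2*(1+0.36)) = 96.6912 GPa
K = E / (3*(1-2*nu))
K = 263 / (3*(1-2*0.36)) = 313.095 GPa
K/G = 313.095 / 96.6912 = 3.238


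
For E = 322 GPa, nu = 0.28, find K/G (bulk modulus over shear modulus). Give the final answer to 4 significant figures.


G = E / (2*(1+nu))
G = 322 / (2*(1+0.28)) = 125.781 GPa
K = E / (3*(1-2*nu))
K = 322 / (3*(1-2*0.28)) = 243.939 GPa
K/G = 243.939 / 125.781 = 1.939


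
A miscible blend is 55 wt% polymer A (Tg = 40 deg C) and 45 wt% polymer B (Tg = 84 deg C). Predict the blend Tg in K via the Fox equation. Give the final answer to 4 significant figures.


1/Tg = w1/Tg1 + w2/Tg2 (in Kelvin)
Tg1 = 313.15 K, Tg2 = 357.15 K
1/Tg = 0.55/313.15 + 0.45/357.15
Tg = 331.5 K


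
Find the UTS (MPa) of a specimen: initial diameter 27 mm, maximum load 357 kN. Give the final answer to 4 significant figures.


A0 = pi*(d/2)^2 = pi*(27/2)^2 = 572.555 mm^2
UTS = F_max / A0 = 357*1000 / 572.555
UTS = 623.5 MPa


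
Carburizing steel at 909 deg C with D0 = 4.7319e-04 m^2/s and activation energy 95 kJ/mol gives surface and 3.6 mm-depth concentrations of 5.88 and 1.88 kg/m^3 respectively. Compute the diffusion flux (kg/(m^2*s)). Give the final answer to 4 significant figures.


Step 1: D = D0 * exp(-Qd/(R*T))
T = 909 + 273.15 = 1182.15 K
D = 4.7319e-04 * exp(-95e3 / (8.314 * 1182.15)) = 3.00055e-08 m^2/s
Step 2: J = D * (C1 - C2) / dx
J = 3.00055e-08 * (5.88 - 1.88) / 3.6e-03
J = 3.334e-05 kg/(m^2*s)


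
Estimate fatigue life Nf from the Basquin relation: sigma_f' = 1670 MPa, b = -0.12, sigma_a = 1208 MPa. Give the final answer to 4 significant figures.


sigma_a = sigma_f' * (2*Nf)^b
2*Nf = (sigma_a / sigma_f')^(1/b)
2*Nf = (1208 / 1670)^(1/-0.12)
2*Nf = 14.8621
Nf = 7.431 cycles


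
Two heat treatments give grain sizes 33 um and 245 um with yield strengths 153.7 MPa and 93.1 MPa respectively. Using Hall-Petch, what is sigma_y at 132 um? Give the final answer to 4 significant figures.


sigma_y = sigma0 + k / sqrt(d)
1/sqrt(d1) = 1/sqrt(3.3e-05) = 174.078;  1/sqrt(d2) = 63.8877
k = (sigma1 - sigma2) / (1/sqrt(d1) - 1/sqrt(d2)) = (153.7 - 93.1) / (174.078 - 63.8877) = 0.549959 MPa*m^0.5
sigma0 = sigma1 - k/sqrt(d1) = 153.7 - 0.549959*174.078 = 57.9644 MPa
sigma_y(d3) = 57.9644 + 0.549959 / sqrt(1.32e-04) = 105.8 MPa


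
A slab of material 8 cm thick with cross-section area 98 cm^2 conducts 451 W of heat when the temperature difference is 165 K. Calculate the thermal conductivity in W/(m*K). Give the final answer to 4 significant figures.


k = Q*L / (A*dT)
L = 0.08 m, A = 9.8e-03 m^2
k = 451 * 0.08 / (9.8e-03 * 165)
k = 22.31 W/(m*K)


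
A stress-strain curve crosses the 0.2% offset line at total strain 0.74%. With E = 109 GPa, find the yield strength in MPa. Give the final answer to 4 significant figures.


Offset strain = 0.002
Elastic strain at yield = total_strain - offset = 7.4e-03 - 0.002 = 5.4e-03
sigma_y = E * elastic_strain = 109000 * 5.4e-03
sigma_y = 588.6 MPa


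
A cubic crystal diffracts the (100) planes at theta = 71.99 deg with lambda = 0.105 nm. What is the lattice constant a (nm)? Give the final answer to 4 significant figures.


d = lambda / (2*sin(theta))
d = 0.105 / (2*sin(71.99 deg))
d = 0.0552049 nm
a = d * sqrt(h^2+k^2+l^2) = 0.0552049 * sqrt(1)
a = 0.0552 nm


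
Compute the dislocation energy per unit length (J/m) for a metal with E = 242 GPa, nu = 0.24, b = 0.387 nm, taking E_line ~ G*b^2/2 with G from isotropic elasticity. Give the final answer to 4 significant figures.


Step 1: G = E / (2*(1+nu))
G = 242 / (2*(1+0.24)) = 97.5806 GPa = 9.75806e+10 Pa
Step 2: E_line = G*b^2/2
b = 0.387 nm = 3.87e-10 m
E_line = 0.5 * 9.75806e+10 * (3.87e-10)^2 = 7.307e-09 J/m


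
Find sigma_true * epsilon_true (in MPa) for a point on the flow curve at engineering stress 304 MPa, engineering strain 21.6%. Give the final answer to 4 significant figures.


sigma_true = sigma_eng * (1 + epsilon_eng)
sigma_true = 304 * (1 + 0.216) = 369.664 MPa
epsilon_true = ln(1 + epsilon_eng)
epsilon_true = ln(1 + 0.216) = 0.195567
sigma_true * epsilon_true = 369.664 * 0.195567 = 72.29 MPa


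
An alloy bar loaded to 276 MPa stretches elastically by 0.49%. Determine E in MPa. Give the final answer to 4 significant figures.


E = sigma / epsilon
epsilon = 0.49% = 4.9e-03
E = 276 / 4.9e-03
E = 56330 MPa


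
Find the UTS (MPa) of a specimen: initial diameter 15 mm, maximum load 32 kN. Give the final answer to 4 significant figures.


A0 = pi*(d/2)^2 = pi*(15/2)^2 = 176.715 mm^2
UTS = F_max / A0 = 32*1000 / 176.715
UTS = 181.1 MPa


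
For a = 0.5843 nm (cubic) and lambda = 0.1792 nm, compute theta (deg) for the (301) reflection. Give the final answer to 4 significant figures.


d = a / sqrt(h^2+k^2+l^2)
d = 0.5843 / sqrt(10) = 0.184772 nm
lambda = 2*d*sin(theta)  =>  sin(theta) = lambda / (2*d)
sin(theta) = 0.1792 / (2 * 0.184772) = 0.484922
theta = 29.01 deg


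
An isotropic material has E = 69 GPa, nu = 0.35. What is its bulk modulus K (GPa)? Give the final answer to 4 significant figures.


K = E / (3*(1-2*nu))
K = 69 / (3*(1-2*0.35))
K = 76.67 GPa


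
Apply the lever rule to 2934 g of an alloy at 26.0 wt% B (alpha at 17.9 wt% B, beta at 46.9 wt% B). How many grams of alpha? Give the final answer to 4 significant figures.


f_alpha = (C_beta - C0) / (C_beta - C_alpha)
f_alpha = (46.9 - 26.0) / (46.9 - 17.9) = 0.72069
m_alpha = f_alpha * m_total = 0.72069 * 2934 = 2115 g


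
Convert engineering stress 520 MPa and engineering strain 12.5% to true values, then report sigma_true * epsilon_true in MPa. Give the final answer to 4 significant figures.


sigma_true = sigma_eng * (1 + epsilon_eng)
sigma_true = 520 * (1 + 0.125) = 585 MPa
epsilon_true = ln(1 + epsilon_eng)
epsilon_true = ln(1 + 0.125) = 0.117783
sigma_true * epsilon_true = 585 * 0.117783 = 68.9 MPa


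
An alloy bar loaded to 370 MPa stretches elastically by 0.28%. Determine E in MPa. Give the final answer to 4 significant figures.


E = sigma / epsilon
epsilon = 0.28% = 2.8e-03
E = 370 / 2.8e-03
E = 132100 MPa


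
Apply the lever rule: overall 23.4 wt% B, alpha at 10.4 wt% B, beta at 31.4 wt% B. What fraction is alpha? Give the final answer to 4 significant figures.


f_alpha = (C_beta - C0) / (C_beta - C_alpha)
f_alpha = (31.4 - 23.4) / (31.4 - 10.4)
f_alpha = 0.381


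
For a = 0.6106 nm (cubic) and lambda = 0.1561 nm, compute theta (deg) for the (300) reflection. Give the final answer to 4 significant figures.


d = a / sqrt(h^2+k^2+l^2)
d = 0.6106 / sqrt(9) = 0.203533 nm
lambda = 2*d*sin(theta)  =>  sin(theta) = lambda / (2*d)
sin(theta) = 0.1561 / (2 * 0.203533) = 0.383475
theta = 22.55 deg


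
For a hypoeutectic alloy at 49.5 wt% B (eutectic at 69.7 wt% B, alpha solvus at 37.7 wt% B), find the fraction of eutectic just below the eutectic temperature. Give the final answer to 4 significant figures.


f_primary = (C_e - C0) / (C_e - C_alpha_max)
f_primary = (69.7 - 49.5) / (69.7 - 37.7)
f_primary = 0.63125
f_eutectic = 1 - 0.63125 = 0.3688


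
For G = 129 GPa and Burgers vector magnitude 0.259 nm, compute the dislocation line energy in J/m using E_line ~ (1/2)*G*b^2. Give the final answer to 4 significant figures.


E = G*b^2/2
b = 0.259 nm = 2.59e-10 m
G = 129 GPa = 1.29e+11 Pa
E = 0.5 * 1.29e+11 * (2.59e-10)^2
E = 4.327e-09 J/m


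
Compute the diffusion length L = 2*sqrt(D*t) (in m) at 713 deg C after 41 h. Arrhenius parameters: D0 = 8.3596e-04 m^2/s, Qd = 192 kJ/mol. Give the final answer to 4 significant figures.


Step 1: D = D0 * exp(-Qd/(R*T))
T = 986.15 K
D = 8.3596e-04 * exp(-192e3 / (8.314 * 986.15)) = 5.64825e-14 m^2/s
Step 2: L = 2*sqrt(D*t)
t = 41 h = 147600 s
L = 2*sqrt(5.64825e-14 * 147600) = 1.826e-04 m


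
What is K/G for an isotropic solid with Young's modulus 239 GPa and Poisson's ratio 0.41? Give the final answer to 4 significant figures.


G = E / (2*(1+nu))
G = 239 / (2*(1+0.41)) = 84.7518 GPa
K = E / (3*(1-2*nu))
K = 239 / (3*(1-2*0.41)) = 442.593 GPa
K/G = 442.593 / 84.7518 = 5.222


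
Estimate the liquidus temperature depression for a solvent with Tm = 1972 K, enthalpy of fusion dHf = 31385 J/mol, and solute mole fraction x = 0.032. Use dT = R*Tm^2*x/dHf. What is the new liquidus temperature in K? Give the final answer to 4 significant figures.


dT = R*Tm^2*x / dHf
dT = 8.314 * 1972^2 * 0.032 / 31385
dT = 32.9649 K
T_new = 1972 - 32.9649 = 1939 K


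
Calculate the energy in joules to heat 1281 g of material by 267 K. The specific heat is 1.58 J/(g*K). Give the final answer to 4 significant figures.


Q = m * cp * dT
Q = 1281 * 1.58 * 267
Q = 540400 J


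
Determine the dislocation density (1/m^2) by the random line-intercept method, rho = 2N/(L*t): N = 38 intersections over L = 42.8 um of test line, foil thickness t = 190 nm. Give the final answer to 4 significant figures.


rho = 2N / (L * t)
L = 42.8 um = 4.28e-05 m, t = 190 nm = 1.9e-07 m
rho = 2 * 38 / (4.28e-05 * 1.9e-07)
rho = 9.346e+12 1/m^2


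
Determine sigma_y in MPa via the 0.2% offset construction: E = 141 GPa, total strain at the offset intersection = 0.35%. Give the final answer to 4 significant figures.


Offset strain = 0.002
Elastic strain at yield = total_strain - offset = 3.5e-03 - 0.002 = 1.5e-03
sigma_y = E * elastic_strain = 141000 * 1.5e-03
sigma_y = 211.5 MPa


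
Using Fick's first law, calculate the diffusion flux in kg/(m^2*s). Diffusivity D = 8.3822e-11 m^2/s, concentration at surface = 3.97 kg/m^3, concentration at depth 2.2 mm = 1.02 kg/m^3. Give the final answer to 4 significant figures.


J = -D * (dC/dx) = D * (C1 - C2) / dx
J = 8.3822e-11 * (3.97 - 1.02) / 2.2e-03
J = 1.124e-07 kg/(m^2*s)


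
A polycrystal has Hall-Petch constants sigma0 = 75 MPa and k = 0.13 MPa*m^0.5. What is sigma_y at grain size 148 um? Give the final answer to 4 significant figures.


sigma_y = sigma0 + k / sqrt(d)
d = 148 um = 1.48e-04 m
sigma_y = 75 + 0.13 / sqrt(1.48e-04)
sigma_y = 85.69 MPa


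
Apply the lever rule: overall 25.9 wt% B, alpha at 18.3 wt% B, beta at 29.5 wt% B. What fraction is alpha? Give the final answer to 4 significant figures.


f_alpha = (C_beta - C0) / (C_beta - C_alpha)
f_alpha = (29.5 - 25.9) / (29.5 - 18.3)
f_alpha = 0.3214


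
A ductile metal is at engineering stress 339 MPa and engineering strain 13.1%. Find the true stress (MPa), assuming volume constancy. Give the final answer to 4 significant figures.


sigma_true = sigma_eng * (1 + epsilon_eng)
sigma_true = 339 * (1 + 0.131)
sigma_true = 383.4 MPa


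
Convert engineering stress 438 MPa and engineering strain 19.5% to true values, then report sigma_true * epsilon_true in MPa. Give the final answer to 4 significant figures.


sigma_true = sigma_eng * (1 + epsilon_eng)
sigma_true = 438 * (1 + 0.195) = 523.41 MPa
epsilon_true = ln(1 + epsilon_eng)
epsilon_true = ln(1 + 0.195) = 0.178146
sigma_true * epsilon_true = 523.41 * 0.178146 = 93.24 MPa


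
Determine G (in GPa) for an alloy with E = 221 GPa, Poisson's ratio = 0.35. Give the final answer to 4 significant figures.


G = E / (2*(1+nu))
G = 221 / (2*(1+0.35))
G = 81.85 GPa


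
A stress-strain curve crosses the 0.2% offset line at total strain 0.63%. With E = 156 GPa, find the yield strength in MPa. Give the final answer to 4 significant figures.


Offset strain = 0.002
Elastic strain at yield = total_strain - offset = 6.3e-03 - 0.002 = 4.3e-03
sigma_y = E * elastic_strain = 156000 * 4.3e-03
sigma_y = 670.8 MPa


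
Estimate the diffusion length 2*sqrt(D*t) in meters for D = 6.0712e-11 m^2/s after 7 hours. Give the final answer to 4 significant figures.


t = 7 hr = 25200 s
Diffusion length = 2*sqrt(D*t)
= 2*sqrt(6.0712e-11 * 25200)
= 2.474e-03 m


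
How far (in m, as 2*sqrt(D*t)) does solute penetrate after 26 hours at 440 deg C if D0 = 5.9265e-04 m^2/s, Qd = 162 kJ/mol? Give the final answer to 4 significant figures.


Step 1: D = D0 * exp(-Qd/(R*T))
T = 713.15 K
D = 5.9265e-04 * exp(-162e3 / (8.314 * 713.15)) = 8.06653e-16 m^2/s
Step 2: L = 2*sqrt(D*t)
t = 26 h = 93600 s
L = 2*sqrt(8.06653e-16 * 93600) = 1.738e-05 m


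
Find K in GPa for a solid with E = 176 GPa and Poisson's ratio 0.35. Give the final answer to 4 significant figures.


K = E / (3*(1-2*nu))
K = 176 / (3*(1-2*0.35))
K = 195.6 GPa


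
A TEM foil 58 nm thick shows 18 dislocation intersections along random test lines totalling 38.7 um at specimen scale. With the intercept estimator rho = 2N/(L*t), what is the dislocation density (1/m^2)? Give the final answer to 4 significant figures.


rho = 2N / (L * t)
L = 38.7 um = 3.87e-05 m, t = 58 nm = 5.8e-08 m
rho = 2 * 18 / (3.87e-05 * 5.8e-08)
rho = 1.604e+13 1/m^2


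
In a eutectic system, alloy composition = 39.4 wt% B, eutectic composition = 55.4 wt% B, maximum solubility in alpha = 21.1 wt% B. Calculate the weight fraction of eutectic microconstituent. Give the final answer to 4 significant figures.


f_primary = (C_e - C0) / (C_e - C_alpha_max)
f_primary = (55.4 - 39.4) / (55.4 - 21.1)
f_primary = 0.466472
f_eutectic = 1 - 0.466472 = 0.5335


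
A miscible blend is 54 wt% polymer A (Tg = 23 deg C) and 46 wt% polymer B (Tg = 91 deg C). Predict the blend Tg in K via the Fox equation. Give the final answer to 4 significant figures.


1/Tg = w1/Tg1 + w2/Tg2 (in Kelvin)
Tg1 = 296.15 K, Tg2 = 364.15 K
1/Tg = 0.54/296.15 + 0.46/364.15
Tg = 324 K


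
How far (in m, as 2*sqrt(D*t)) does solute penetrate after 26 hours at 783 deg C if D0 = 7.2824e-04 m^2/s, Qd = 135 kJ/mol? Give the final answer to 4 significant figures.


Step 1: D = D0 * exp(-Qd/(R*T))
T = 1056.15 K
D = 7.2824e-04 * exp(-135e3 / (8.314 * 1056.15)) = 1.532e-10 m^2/s
Step 2: L = 2*sqrt(D*t)
t = 26 h = 93600 s
L = 2*sqrt(1.532e-10 * 93600) = 7.574e-03 m


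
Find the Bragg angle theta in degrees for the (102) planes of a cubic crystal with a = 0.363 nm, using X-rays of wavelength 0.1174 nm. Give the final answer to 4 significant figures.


d = a / sqrt(h^2+k^2+l^2)
d = 0.363 / sqrt(5) = 0.162339 nm
lambda = 2*d*sin(theta)  =>  sin(theta) = lambda / (2*d)
sin(theta) = 0.1174 / (2 * 0.162339) = 0.36159
theta = 21.2 deg


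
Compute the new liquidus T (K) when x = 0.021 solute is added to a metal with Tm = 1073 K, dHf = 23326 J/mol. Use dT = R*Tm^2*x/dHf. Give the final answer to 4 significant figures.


dT = R*Tm^2*x / dHf
dT = 8.314 * 1073^2 * 0.021 / 23326
dT = 8.61764 K
T_new = 1073 - 8.61764 = 1064 K


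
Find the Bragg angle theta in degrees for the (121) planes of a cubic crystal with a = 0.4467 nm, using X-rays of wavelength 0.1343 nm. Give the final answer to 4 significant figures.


d = a / sqrt(h^2+k^2+l^2)
d = 0.4467 / sqrt(6) = 0.182365 nm
lambda = 2*d*sin(theta)  =>  sin(theta) = lambda / (2*d)
sin(theta) = 0.1343 / (2 * 0.182365) = 0.368219
theta = 21.61 deg


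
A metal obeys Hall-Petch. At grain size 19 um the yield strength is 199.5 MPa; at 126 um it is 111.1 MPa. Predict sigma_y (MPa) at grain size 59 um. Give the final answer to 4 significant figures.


sigma_y = sigma0 + k / sqrt(d)
1/sqrt(d1) = 1/sqrt(1.9e-05) = 229.416;  1/sqrt(d2) = 89.0871
k = (sigma1 - sigma2) / (1/sqrt(d1) - 1/sqrt(d2)) = (199.5 - 111.1) / (229.416 - 89.0871) = 0.62995 MPa*m^0.5
sigma0 = sigma1 - k/sqrt(d1) = 199.5 - 0.62995*229.416 = 54.9796 MPa
sigma_y(d3) = 54.9796 + 0.62995 / sqrt(5.9e-05) = 137 MPa


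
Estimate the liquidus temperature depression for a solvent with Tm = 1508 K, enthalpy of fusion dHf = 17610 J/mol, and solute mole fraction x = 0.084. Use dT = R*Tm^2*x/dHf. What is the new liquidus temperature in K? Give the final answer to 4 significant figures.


dT = R*Tm^2*x / dHf
dT = 8.314 * 1508^2 * 0.084 / 17610
dT = 90.1847 K
T_new = 1508 - 90.1847 = 1418 K


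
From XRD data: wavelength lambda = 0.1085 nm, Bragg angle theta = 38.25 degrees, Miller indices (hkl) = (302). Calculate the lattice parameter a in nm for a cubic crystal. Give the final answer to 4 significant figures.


d = lambda / (2*sin(theta))
d = 0.1085 / (2*sin(38.25 deg))
d = 0.0876281 nm
a = d * sqrt(h^2+k^2+l^2) = 0.0876281 * sqrt(13)
a = 0.3159 nm


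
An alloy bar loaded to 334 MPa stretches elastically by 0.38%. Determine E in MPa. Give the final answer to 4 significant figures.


E = sigma / epsilon
epsilon = 0.38% = 3.8e-03
E = 334 / 3.8e-03
E = 87890 MPa


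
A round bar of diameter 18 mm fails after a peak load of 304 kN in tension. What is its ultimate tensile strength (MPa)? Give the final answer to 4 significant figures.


A0 = pi*(d/2)^2 = pi*(18/2)^2 = 254.469 mm^2
UTS = F_max / A0 = 304*1000 / 254.469
UTS = 1195 MPa


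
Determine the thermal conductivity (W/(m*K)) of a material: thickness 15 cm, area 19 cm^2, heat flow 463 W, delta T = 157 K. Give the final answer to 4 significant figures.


k = Q*L / (A*dT)
L = 0.15 m, A = 1.9e-03 m^2
k = 463 * 0.15 / (1.9e-03 * 157)
k = 232.8 W/(m*K)


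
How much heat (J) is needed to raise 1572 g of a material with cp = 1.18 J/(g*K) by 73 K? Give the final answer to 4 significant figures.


Q = m * cp * dT
Q = 1572 * 1.18 * 73
Q = 135400 J


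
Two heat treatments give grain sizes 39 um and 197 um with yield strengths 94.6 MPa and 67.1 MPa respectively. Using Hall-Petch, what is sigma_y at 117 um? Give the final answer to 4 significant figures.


sigma_y = sigma0 + k / sqrt(d)
1/sqrt(d1) = 1/sqrt(3.9e-05) = 160.128;  1/sqrt(d2) = 71.247
k = (sigma1 - sigma2) / (1/sqrt(d1) - 1/sqrt(d2)) = (94.6 - 67.1) / (160.128 - 71.247) = 0.309402 MPa*m^0.5
sigma0 = sigma1 - k/sqrt(d1) = 94.6 - 0.309402*160.128 = 45.056 MPa
sigma_y(d3) = 45.056 + 0.309402 / sqrt(1.17e-04) = 73.66 MPa


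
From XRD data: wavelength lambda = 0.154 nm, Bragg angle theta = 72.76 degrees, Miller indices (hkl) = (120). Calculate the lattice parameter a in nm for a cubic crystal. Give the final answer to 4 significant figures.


d = lambda / (2*sin(theta))
d = 0.154 / (2*sin(72.76 deg))
d = 0.0806222 nm
a = d * sqrt(h^2+k^2+l^2) = 0.0806222 * sqrt(5)
a = 0.1803 nm


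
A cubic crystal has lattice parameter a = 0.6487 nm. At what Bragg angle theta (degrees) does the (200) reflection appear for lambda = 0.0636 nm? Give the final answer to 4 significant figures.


d = a / sqrt(h^2+k^2+l^2)
d = 0.6487 / sqrt(4) = 0.32435 nm
lambda = 2*d*sin(theta)  =>  sin(theta) = lambda / (2*d)
sin(theta) = 0.0636 / (2 * 0.32435) = 0.0980422
theta = 5.626 deg


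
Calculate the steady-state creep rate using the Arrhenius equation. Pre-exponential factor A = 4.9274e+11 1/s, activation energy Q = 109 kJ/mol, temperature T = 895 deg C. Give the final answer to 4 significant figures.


rate = A * exp(-Q / (R*T))
T = 895 + 273.15 = 1168.15 K
rate = 4.9274e+11 * exp(-109e3 / (8.314 * 1168.15))
rate = 6.583e+06 1/s


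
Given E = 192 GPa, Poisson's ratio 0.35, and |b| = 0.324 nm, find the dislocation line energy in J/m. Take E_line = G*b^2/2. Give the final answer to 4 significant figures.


Step 1: G = E / (2*(1+nu))
G = 192 / (2*(1+0.35)) = 71.1111 GPa = 7.11111e+10 Pa
Step 2: E_line = G*b^2/2
b = 0.324 nm = 3.24e-10 m
E_line = 0.5 * 7.11111e+10 * (3.24e-10)^2 = 3.732e-09 J/m


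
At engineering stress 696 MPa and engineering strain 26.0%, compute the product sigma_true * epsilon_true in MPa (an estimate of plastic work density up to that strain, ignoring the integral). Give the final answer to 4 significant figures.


sigma_true = sigma_eng * (1 + epsilon_eng)
sigma_true = 696 * (1 + 0.26) = 876.96 MPa
epsilon_true = ln(1 + epsilon_eng)
epsilon_true = ln(1 + 0.26) = 0.231112
sigma_true * epsilon_true = 876.96 * 0.231112 = 202.7 MPa
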